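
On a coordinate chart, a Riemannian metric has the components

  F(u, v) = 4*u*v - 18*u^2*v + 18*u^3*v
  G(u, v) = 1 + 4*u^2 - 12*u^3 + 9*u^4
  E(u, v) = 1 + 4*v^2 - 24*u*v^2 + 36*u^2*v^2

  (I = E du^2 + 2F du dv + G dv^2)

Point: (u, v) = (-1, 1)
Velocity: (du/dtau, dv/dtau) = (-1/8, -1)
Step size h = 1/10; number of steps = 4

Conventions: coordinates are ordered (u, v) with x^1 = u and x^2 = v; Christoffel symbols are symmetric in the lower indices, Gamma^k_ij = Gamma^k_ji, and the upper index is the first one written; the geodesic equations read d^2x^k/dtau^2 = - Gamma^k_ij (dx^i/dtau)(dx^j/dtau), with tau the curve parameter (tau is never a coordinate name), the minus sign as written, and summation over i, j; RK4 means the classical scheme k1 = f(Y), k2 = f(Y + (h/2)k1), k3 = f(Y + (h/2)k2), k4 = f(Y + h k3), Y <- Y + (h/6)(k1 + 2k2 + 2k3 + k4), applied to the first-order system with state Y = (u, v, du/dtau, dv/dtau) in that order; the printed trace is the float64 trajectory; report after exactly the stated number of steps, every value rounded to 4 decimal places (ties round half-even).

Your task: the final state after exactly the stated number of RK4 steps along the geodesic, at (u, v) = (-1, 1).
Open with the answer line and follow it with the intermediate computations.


Answer: u = -1.0667, v = 0.6126, du/dtau = -0.2160, dv/dtau = -0.9241

f(Y) = (du/dtau, dv/dtau, -Gamma^u_ij Y'^i Y'^j, -Gamma^v_ij Y'^i Y'^j) with the Gammas evaluated at the stage position; h = 0.100000; intermediate values shown to 6 dp
step 0: u = -1.0000, v = 1.0000, du/dtau = -0.1250, dv/dtau = -1.0000
step 1:
  k1: at (u, v) = (-1.000000, 1.000000), (du/dtau, dv/dtau) = (-0.125000, -1.000000); Gamma_uuu = -0.533333, Gamma_uuv = 0.711111, Gamma_uvv = 0.000000, Gamma_vuu = 0.333333, Gamma_vuv = -0.444444, Gamma_vvv = 0.000000; k1 = (-0.125000, -1.000000, -0.169444, 0.105903)
  k2: at (u, v) = (-1.006250, 0.950000), (du/dtau, dv/dtau) = (-0.133472, -0.994705); Gamma_uuu = -0.513205, Gamma_uuv = 0.723664, Gamma_uvv = 0.000000, Gamma_vuu = 0.339428, Gamma_vuv = -0.478623, Gamma_vvv = 0.000000; k2 = (-0.133472, -0.994705, -0.183012, 0.121042)
  k3: at (u, v) = (-1.006674, 0.950265), (du/dtau, dv/dtau) = (-0.134151, -0.993948); Gamma_uuu = -0.513025, Gamma_uuv = 0.723438, Gamma_uvv = 0.000000, Gamma_vuu = 0.339336, Gamma_vuv = -0.478511, Gamma_vvv = 0.000000; k3 = (-0.134151, -0.993948, -0.183692, 0.121501)
  k4: at (u, v) = (-1.013415, 0.900605), (du/dtau, dv/dtau) = (-0.143369, -0.987850); Gamma_uuu = -0.491244, Gamma_uuv = 0.734598, Gamma_uvv = 0.000000, Gamma_vuu = 0.344798, Gamma_vuv = -0.515604, Gamma_vvv = 0.000000; k4 = (-0.143369, -0.987850, -0.197981, 0.138960)
  Y <- Y + (h/6)(k1 + 2k2 + 2k3 + k4): u = -1.0134, v = 0.9006, du/dtau = -0.1433, dv/dtau = -0.9878
step 2:
  k1: at (u, v) = (-1.013394, 0.900581), (du/dtau, dv/dtau) = (-0.143347, -0.987834); Gamma_uuu = -0.491249, Gamma_uuv = 0.734613, Gamma_uvv = 0.000000, Gamma_vuu = 0.344804, Gamma_vuv = -0.515619, Gamma_vvv = 0.000000; k1 = (-0.143347, -0.987834, -0.197953, 0.138942)
  k2: at (u, v) = (-1.020561, 0.851189), (du/dtau, dv/dtau) = (-0.153245, -0.980887); Gamma_uuu = -0.467754, Gamma_uuv = 0.744006, Gamma_uvv = 0.000000, Gamma_vuu = 0.349454, Gamma_vuv = -0.555838, Gamma_vvv = 0.000000; k2 = (-0.153245, -0.980887, -0.212687, 0.158896)
  k3: at (u, v) = (-1.021056, 0.851536), (du/dtau, dv/dtau) = (-0.153982, -0.979889); Gamma_uuu = -0.467591, Gamma_uuv = 0.743715, Gamma_uvv = 0.000000, Gamma_vuu = 0.349333, Gamma_vuv = -0.555623, Gamma_vvv = 0.000000; k3 = (-0.153982, -0.979889, -0.213344, 0.159388)
  k4: at (u, v) = (-1.028792, 0.802592), (du/dtau, dv/dtau) = (-0.164682, -0.971895); Gamma_uuu = -0.442346, Gamma_uuv = 0.750732, Gamma_uvv = 0.000000, Gamma_vuu = 0.352887, Gamma_vuv = -0.598905, Gamma_vvv = 0.000000; k4 = (-0.164682, -0.971895, -0.228318, 0.182143)
  Y <- Y + (h/6)(k1 + 2k2 + 2k3 + k4): u = -1.0288, v = 0.8026, du/dtau = -0.1647, dv/dtau = -0.9719
step 3:
  k1: at (u, v) = (-1.028768, 0.802559), (du/dtau, dv/dtau) = (-0.164653, -0.971873); Gamma_uuu = -0.442346, Gamma_uuv = 0.750749, Gamma_uvv = 0.000000, Gamma_vuu = 0.352894, Gamma_vuv = -0.598931, Gamma_vvv = 0.000000; k1 = (-0.164653, -0.971873, -0.228280, 0.182117)
  k2: at (u, v) = (-1.037001, 0.753966), (du/dtau, dv/dtau) = (-0.176067, -0.962767); Gamma_uuu = -0.415335, Gamma_uuv = 0.754872, Gamma_uvv = 0.000000, Gamma_vuu = 0.355103, Gamma_vuv = -0.645401, Gamma_vvv = 0.000000; k2 = (-0.176067, -0.962767, -0.243044, 0.207797)
  k3: at (u, v) = (-1.037572, 0.754421), (du/dtau, dv/dtau) = (-0.176805, -0.961483); Gamma_uuu = -0.415221, Gamma_uuv = 0.754524, Gamma_uvv = 0.000000, Gamma_vuu = 0.354958, Gamma_vuv = -0.645016, Gamma_vvv = 0.000000; k3 = (-0.176805, -0.961483, -0.243551, 0.208203)
  k4: at (u, v) = (-1.046449, 0.706411), (du/dtau, dv/dtau) = (-0.189008, -0.951053); Gamma_uuu = -0.386548, Gamma_uuv = 0.755017, Gamma_uvv = 0.000000, Gamma_vuu = 0.355476, Gamma_vuv = -0.694326, Gamma_vvv = 0.000000; k4 = (-0.189008, -0.951053, -0.257629, 0.236920)
  Y <- Y + (h/6)(k1 + 2k2 + 2k3 + k4): u = -1.0464, v = 0.7064, du/dtau = -0.1890, dv/dtau = -0.9510
step 4:
  k1: at (u, v) = (-1.046425, 0.706369), (du/dtau, dv/dtau) = (-0.188971, -0.951023); Gamma_uuu = -0.386540, Gamma_uuv = 0.755033, Gamma_uvv = 0.000000, Gamma_vuu = 0.355483, Gamma_vuv = -0.694368, Gamma_vvv = 0.000000; k1 = (-0.188971, -0.951023, -0.257579, 0.236884)
  k2: at (u, v) = (-1.055874, 0.658818), (du/dtau, dv/dtau) = (-0.201850, -0.939178); Gamma_uuu = -0.356277, Gamma_uuv = 0.751259, Gamma_uvv = 0.000000, Gamma_vuu = 0.354003, Gamma_vuv = -0.746464, Gamma_vvv = 0.000000; k2 = (-0.201850, -0.939178, -0.270321, 0.268596)
  k3: at (u, v) = (-1.056518, 0.659410), (du/dtau, dv/dtau) = (-0.202487, -0.937593); Gamma_uuu = -0.356260, Gamma_uuv = 0.750895, Gamma_uvv = 0.000000, Gamma_vuu = 0.353852, Gamma_vuv = -0.745820, Gamma_vvv = 0.000000; k3 = (-0.202487, -0.937593, -0.270509, 0.268680)
  k4: at (u, v) = (-1.066674, 0.612610), (du/dtau, dv/dtau) = (-0.216022, -0.924155); Gamma_uuu = -0.324734, Gamma_uuv = 0.742119, Gamma_uvv = 0.000000, Gamma_vuu = 0.350025, Gamma_vuv = -0.799917, Gamma_vvv = 0.000000; k4 = (-0.216022, -0.924155, -0.281156, 0.303053)
  Y <- Y + (h/6)(k1 + 2k2 + 2k3 + k4): u = -1.0667, v = 0.6126, du/dtau = -0.2160, dv/dtau = -0.9241


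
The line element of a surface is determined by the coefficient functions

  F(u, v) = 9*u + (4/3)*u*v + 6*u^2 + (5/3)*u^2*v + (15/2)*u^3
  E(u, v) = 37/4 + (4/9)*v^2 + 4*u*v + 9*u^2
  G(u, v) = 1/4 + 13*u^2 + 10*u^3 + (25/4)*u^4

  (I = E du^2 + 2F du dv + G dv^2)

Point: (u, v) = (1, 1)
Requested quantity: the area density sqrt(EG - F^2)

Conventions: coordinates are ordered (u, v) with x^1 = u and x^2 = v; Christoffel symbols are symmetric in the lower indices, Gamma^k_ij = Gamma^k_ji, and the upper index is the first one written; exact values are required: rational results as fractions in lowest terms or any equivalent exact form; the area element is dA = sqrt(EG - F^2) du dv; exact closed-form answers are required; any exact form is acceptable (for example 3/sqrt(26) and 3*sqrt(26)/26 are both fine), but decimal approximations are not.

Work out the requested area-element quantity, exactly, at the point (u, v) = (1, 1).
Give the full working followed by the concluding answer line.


E = 817/36, F = 51/2, G = 59/2; EG - F^2 = 1385/72

Answer: sqrt(EG - F^2) = sqrt(2770)/12


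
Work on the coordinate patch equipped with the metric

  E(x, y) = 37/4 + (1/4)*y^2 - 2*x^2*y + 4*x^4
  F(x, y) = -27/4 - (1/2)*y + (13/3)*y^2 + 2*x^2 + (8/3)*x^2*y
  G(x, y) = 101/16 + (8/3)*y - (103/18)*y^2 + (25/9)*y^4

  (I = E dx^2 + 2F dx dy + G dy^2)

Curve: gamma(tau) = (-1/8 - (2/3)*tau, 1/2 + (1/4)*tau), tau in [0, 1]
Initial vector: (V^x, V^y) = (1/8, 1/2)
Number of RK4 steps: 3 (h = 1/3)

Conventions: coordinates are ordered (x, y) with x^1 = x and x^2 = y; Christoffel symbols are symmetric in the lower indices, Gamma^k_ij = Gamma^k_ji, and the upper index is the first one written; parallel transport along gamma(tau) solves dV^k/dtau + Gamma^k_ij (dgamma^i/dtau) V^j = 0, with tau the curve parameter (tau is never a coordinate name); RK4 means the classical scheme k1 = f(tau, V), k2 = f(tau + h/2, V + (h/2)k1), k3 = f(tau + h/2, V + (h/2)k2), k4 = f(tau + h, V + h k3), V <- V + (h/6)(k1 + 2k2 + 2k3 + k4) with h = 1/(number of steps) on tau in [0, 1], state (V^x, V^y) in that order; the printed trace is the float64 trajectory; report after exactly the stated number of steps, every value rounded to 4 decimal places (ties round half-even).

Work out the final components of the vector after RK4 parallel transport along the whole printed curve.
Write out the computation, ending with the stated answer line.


gamma'(tau) = (-2/3, 1/4); f(tau, V)^k = -Gamma^k_ij(gamma(tau)) gamma'^i(tau) V^j; h = 1/3; intermediate values shown to 6 dp
curve data and Christoffel symbols at the stage parameters:
  tau = 0.000000: gamma = (-0.125000, 0.500000), gamma' = (-0.666667, 0.250000); Gamma_xxx = -0.193118, Gamma_xxy = 0.027941, Gamma_xyy = 0.794486, Gamma_yxx = -0.324824, Gamma_yxy = 0.025648, Gamma_yyy = 0.598852
  tau = 0.166667: gamma = (-0.236111, 0.541667), gamma' = (-0.666667, 0.250000); Gamma_xxx = -0.307891, Gamma_xxy = 0.018163, Gamma_xyy = 0.812986, Gamma_yxx = -0.540953, Gamma_yxy = 0.015978, Gamma_yyy = 0.575387
  tau = 0.333333: gamma = (-0.347222, 0.583333), gamma' = (-0.666667, 0.250000); Gamma_xxx = -0.394799, Gamma_xxy = 0.005031, Gamma_xyy = 0.823167, Gamma_yxx = -0.724555, Gamma_yxy = 0.004141, Gamma_yyy = 0.533105
  tau = 0.500000: gamma = (-0.458333, 0.625000), gamma' = (-0.666667, 0.250000); Gamma_xxx = -0.456775, Gamma_xxy = -0.009229, Gamma_xyy = 0.825784, Gamma_yxx = -0.876855, Gamma_yxy = -0.006882, Gamma_yyy = 0.472051
  tau = 0.666667: gamma = (-0.569444, 0.666667), gamma' = (-0.666667, 0.250000); Gamma_xxx = -0.497879, Gamma_xxy = -0.023134, Gamma_xyy = 0.822538, Gamma_yxx = -1.001142, Gamma_yxy = -0.014924, Gamma_yyy = 0.393577
  tau = 0.833333: gamma = (-0.680556, 0.708333), gamma' = (-0.666667, 0.250000); Gamma_xxx = -0.522487, Gamma_xxy = -0.035967, Gamma_xyy = 0.815604, Gamma_yxx = -1.101546, Gamma_yxy = -0.018663, Gamma_yyy = 0.299586
  tau = 1.000000: gamma = (-0.791667, 0.750000), gamma' = (-0.666667, 0.250000); Gamma_xxx = -0.534783, Gamma_xxy = -0.047610, Gamma_xyy = 0.807200, Gamma_yxx = -1.182091, Gamma_yxy = -0.017382, Gamma_yyy = 0.191801
step 0: V^x = 0.1250, V^y = 0.5000
step 1: k1 = (-0.106964, -0.094177), k2 = (-0.115054, -0.103585), k3 = (-0.114471, -0.102885), k4 = (-0.117243, -0.102820); V <- V + (h/6)(k1 + 2k2 + 2k3 + k4): V^x = 0.0870, V^y = 0.4661
step 2: k1 = (-0.117378, -0.102969), k2 = (-0.115839, -0.094372), k3 = (-0.116222, -0.094697), k4 = (-0.111813, -0.079138); V <- V + (h/6)(k1 + 2k2 + 2k3 + k4): V^x = 0.0485, V^y = 0.4350
step 3: k1 = (-0.111983, -0.079334), k2 = (-0.106244, -0.058626), k3 = (-0.107355, -0.059625), k4 = (-0.101336, -0.034699); V <- V + (h/6)(k1 + 2k2 + 2k3 + k4): V^x = 0.0129, V^y = 0.4155

Answer: V^x = 0.0129, V^y = 0.4155


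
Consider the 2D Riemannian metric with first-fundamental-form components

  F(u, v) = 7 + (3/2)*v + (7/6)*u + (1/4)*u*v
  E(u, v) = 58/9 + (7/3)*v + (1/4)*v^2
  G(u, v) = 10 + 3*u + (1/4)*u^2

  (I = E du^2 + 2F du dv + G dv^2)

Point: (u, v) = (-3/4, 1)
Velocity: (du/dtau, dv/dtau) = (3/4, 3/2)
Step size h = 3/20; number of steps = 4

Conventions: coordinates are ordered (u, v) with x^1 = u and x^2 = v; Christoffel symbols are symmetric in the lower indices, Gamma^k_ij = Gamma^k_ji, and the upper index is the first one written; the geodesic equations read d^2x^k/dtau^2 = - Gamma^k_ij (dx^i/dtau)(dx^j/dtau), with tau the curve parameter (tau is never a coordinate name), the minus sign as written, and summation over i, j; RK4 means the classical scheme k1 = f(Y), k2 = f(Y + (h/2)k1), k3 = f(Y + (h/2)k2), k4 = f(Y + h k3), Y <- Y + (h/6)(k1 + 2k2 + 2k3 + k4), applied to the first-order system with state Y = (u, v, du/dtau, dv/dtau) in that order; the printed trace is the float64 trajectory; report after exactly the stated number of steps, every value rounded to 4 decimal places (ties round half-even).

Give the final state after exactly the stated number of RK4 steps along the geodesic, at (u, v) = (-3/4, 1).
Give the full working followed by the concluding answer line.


f(Y) = (du/dtau, dv/dtau, -Gamma^u_ij Y'^i Y'^j, -Gamma^v_ij Y'^i Y'^j) with the Gammas evaluated at the stage position; h = 0.150000; intermediate values shown to 6 dp
step 0: u = -0.7500, v = 1.0000, du/dtau = 0.7500, dv/dtau = 1.5000
step 1:
  k1: at (u, v) = (-0.750000, 1.000000), (du/dtau, dv/dtau) = (0.750000, 1.500000); Gamma_uuu = 0.000000, Gamma_uuv = 0.088996, Gamma_uvv = 0.000000, Gamma_vuu = 0.000000, Gamma_vuv = 0.082452, Gamma_vvv = 0.000000; k1 = (0.750000, 1.500000, -0.200240, -0.185516)
  k2: at (u, v) = (-0.693750, 1.112500), (du/dtau, dv/dtau) = (0.734982, 1.486086); Gamma_uuu = 0.000000, Gamma_uuv = 0.088157, Gamma_uvv = 0.000000, Gamma_vuu = 0.000000, Gamma_vuv = 0.080943, Gamma_vvv = 0.000000; k2 = (0.734982, 1.486086, -0.192579, -0.176820)
  k3: at (u, v) = (-0.694876, 1.111456), (du/dtau, dv/dtau) = (0.735557, 1.486738); Gamma_uuu = 0.000000, Gamma_uuv = 0.088174, Gamma_uvv = 0.000000, Gamma_vuu = 0.000000, Gamma_vuv = 0.080956, Gamma_vvv = 0.000000; k3 = (0.735557, 1.486738, -0.192850, -0.177064)
  k4: at (u, v) = (-0.639667, 1.223011), (du/dtau, dv/dtau) = (0.721072, 1.473440); Gamma_uuu = 0.000000, Gamma_uuv = 0.087356, Gamma_uvv = 0.000000, Gamma_vuu = 0.000000, Gamma_vuv = 0.079505, Gamma_vvv = 0.000000; k4 = (0.721072, 1.473440, -0.185624, -0.168941)
  Y <- Y + (h/6)(k1 + 2k2 + 2k3 + k4): u = -0.6397, v = 1.2230, du/dtau = 0.7211, dv/dtau = 1.4734
step 2:
  k1: at (u, v) = (-0.639696, 1.222977), (du/dtau, dv/dtau) = (0.721082, 1.473444); Gamma_uuu = 0.000000, Gamma_uuv = 0.087357, Gamma_uvv = 0.000000, Gamma_vuu = 0.000000, Gamma_vuv = 0.079505, Gamma_vvv = 0.000000; k1 = (0.721082, 1.473444, -0.185628, -0.168945)
  k2: at (u, v) = (-0.585615, 1.333486), (du/dtau, dv/dtau) = (0.707160, 1.460774); Gamma_uuu = 0.000000, Gamma_uuv = 0.086561, Gamma_uvv = 0.000000, Gamma_vuu = 0.000000, Gamma_vuv = 0.078110, Gamma_vvv = 0.000000; k2 = (0.707160, 1.460774, -0.178834, -0.161375)
  k3: at (u, v) = (-0.586659, 1.332535), (du/dtau, dv/dtau) = (0.707669, 1.461341); Gamma_uuu = 0.000000, Gamma_uuv = 0.086575, Gamma_uvv = 0.000000, Gamma_vuu = 0.000000, Gamma_vuv = 0.078121, Gamma_vvv = 0.000000; k3 = (0.707669, 1.461341, -0.179063, -0.161576)
  k4: at (u, v) = (-0.533546, 1.442178), (du/dtau, dv/dtau) = (0.694222, 1.449208); Gamma_uuu = 0.000000, Gamma_uuv = 0.085798, Gamma_uvv = 0.000000, Gamma_vuu = 0.000000, Gamma_vuv = 0.076776, Gamma_vvv = 0.000000; k4 = (0.694222, 1.449208, -0.172639, -0.154484)
  Y <- Y + (h/6)(k1 + 2k2 + 2k3 + k4): u = -0.5336, v = 1.4421, du/dtau = 0.6942, dv/dtau = 1.4492
step 3:
  k1: at (u, v) = (-0.533572, 1.442149), (du/dtau, dv/dtau) = (0.694230, 1.449211); Gamma_uuu = 0.000000, Gamma_uuv = 0.085799, Gamma_uvv = 0.000000, Gamma_vuu = 0.000000, Gamma_vuv = 0.076776, Gamma_vvv = 0.000000; k1 = (0.694230, 1.449211, -0.172642, -0.154487)
  k2: at (u, v) = (-0.481505, 1.550840), (du/dtau, dv/dtau) = (0.681282, 1.437625); Gamma_uuu = 0.000000, Gamma_uuv = 0.085042, Gamma_uvv = 0.000000, Gamma_vuu = 0.000000, Gamma_vuv = 0.075481, Gamma_vvv = 0.000000; k2 = (0.681282, 1.437625, -0.166585, -0.147856)
  k3: at (u, v) = (-0.482476, 1.549971), (du/dtau, dv/dtau) = (0.681737, 1.438122); Gamma_uuu = 0.000000, Gamma_uuv = 0.085055, Gamma_uvv = 0.000000, Gamma_vuu = 0.000000, Gamma_vuv = 0.075490, Gamma_vvv = 0.000000; k3 = (0.681737, 1.438122, -0.166779, -0.148023)
  k4: at (u, v) = (-0.431312, 1.657868), (du/dtau, dv/dtau) = (0.669214, 1.427008); Gamma_uuu = 0.000000, Gamma_uuv = 0.084316, Gamma_uvv = 0.000000, Gamma_vuu = 0.000000, Gamma_vuv = 0.074239, Gamma_vvv = 0.000000; k4 = (0.669214, 1.427008, -0.161039, -0.141793)
  Y <- Y + (h/6)(k1 + 2k2 + 2k3 + k4): u = -0.4313, v = 1.6578, du/dtau = 0.6692, dv/dtau = 1.4270
step 4:
  k1: at (u, v) = (-0.431335, 1.657842), (du/dtau, dv/dtau) = (0.669220, 1.427010); Gamma_uuu = 0.000000, Gamma_uuv = 0.084316, Gamma_uvv = 0.000000, Gamma_vuu = 0.000000, Gamma_vuv = 0.074240, Gamma_vvv = 0.000000; k1 = (0.669220, 1.427010, -0.161041, -0.141795)
  k2: at (u, v) = (-0.381144, 1.764868), (du/dtau, dv/dtau) = (0.657142, 1.416375); Gamma_uuu = 0.000000, Gamma_uuv = 0.083596, Gamma_uvv = 0.000000, Gamma_vuu = 0.000000, Gamma_vuv = 0.073033, Gamma_vvv = 0.000000; k2 = (0.657142, 1.416375, -0.155615, -0.135952)
  k3: at (u, v) = (-0.382049, 1.764070), (du/dtau, dv/dtau) = (0.657549, 1.416814); Gamma_uuu = 0.000000, Gamma_uuv = 0.083608, Gamma_uvv = 0.000000, Gamma_vuu = 0.000000, Gamma_vuv = 0.073040, Gamma_vvv = 0.000000; k3 = (0.657549, 1.416814, -0.155782, -0.136092)
  k4: at (u, v) = (-0.332703, 1.870364), (du/dtau, dv/dtau) = (0.645853, 1.406596); Gamma_uuu = 0.000000, Gamma_uuv = 0.082904, Gamma_uvv = 0.000000, Gamma_vuu = 0.000000, Gamma_vuv = 0.071873, Gamma_vvv = 0.000000; k4 = (0.645853, 1.406596, -0.150628, -0.130588)
  Y <- Y + (h/6)(k1 + 2k2 + 2k3 + k4): u = -0.3327, v = 1.8703, du/dtau = 0.6459, dv/dtau = 1.4066

Answer: u = -0.3327, v = 1.8703, du/dtau = 0.6459, dv/dtau = 1.4066


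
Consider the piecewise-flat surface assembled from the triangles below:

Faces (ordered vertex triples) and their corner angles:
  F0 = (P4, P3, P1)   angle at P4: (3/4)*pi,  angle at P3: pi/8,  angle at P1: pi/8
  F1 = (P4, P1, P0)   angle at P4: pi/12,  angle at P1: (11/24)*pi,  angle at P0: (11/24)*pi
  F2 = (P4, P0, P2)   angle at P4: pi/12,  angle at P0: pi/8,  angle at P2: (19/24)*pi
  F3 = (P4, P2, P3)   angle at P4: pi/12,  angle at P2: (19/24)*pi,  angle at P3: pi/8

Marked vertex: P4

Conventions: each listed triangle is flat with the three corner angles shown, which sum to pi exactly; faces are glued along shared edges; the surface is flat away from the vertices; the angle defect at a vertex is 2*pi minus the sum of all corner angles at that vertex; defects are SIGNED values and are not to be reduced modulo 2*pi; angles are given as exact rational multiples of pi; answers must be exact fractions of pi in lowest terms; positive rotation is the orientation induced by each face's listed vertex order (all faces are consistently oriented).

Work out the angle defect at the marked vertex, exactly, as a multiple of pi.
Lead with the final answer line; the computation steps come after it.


Answer: defect(P4) = pi

Sum of corner angles at P4: pi
defect = 2*pi - pi


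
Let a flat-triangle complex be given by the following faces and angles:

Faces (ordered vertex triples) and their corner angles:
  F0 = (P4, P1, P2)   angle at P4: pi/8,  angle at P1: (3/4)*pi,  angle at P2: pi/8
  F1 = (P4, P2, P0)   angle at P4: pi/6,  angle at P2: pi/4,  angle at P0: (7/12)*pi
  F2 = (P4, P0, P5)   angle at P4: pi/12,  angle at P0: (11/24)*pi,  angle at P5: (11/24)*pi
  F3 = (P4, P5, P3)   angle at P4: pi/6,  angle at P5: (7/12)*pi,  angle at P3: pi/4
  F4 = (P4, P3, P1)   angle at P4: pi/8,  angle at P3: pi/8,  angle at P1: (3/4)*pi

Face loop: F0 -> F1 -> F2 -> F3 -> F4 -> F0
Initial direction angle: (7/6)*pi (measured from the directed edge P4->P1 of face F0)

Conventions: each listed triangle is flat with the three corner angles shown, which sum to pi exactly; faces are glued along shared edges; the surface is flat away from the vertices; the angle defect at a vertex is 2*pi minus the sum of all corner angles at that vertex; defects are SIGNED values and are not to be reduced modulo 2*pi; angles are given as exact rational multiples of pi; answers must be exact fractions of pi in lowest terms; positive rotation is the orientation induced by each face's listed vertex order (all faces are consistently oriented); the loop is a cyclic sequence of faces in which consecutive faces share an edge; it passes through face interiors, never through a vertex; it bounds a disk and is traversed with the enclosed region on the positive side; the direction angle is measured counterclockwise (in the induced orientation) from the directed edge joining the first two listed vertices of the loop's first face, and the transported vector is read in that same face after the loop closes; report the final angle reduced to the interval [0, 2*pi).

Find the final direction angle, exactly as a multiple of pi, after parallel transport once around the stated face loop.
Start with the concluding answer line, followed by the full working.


Answer: final direction angle = pi/2

enclosed vertex P4: corner angles sum to (2/3)*pi, defect = 2*pi - (2/3)*pi = (4/3)*pi
the final direction is the initial angle plus the enclosed defects, taken mod 2*pi in the induced orientation
final angle = (7/6)*pi + (4/3)*pi = pi/2 (mod 2*pi)


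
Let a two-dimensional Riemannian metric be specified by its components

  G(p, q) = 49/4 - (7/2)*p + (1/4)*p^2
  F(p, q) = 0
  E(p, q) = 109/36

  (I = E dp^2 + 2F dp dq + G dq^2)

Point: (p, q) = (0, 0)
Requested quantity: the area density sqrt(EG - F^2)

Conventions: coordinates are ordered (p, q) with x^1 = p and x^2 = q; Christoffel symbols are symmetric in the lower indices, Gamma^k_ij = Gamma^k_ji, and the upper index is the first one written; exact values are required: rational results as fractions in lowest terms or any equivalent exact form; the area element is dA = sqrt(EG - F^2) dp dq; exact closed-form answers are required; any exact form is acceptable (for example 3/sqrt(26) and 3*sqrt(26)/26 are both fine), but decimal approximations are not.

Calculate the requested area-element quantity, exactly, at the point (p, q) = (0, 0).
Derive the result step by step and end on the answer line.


E = 109/36, F = 0, G = 49/4; EG - F^2 = 5341/144

Answer: sqrt(EG - F^2) = 7*sqrt(109)/12


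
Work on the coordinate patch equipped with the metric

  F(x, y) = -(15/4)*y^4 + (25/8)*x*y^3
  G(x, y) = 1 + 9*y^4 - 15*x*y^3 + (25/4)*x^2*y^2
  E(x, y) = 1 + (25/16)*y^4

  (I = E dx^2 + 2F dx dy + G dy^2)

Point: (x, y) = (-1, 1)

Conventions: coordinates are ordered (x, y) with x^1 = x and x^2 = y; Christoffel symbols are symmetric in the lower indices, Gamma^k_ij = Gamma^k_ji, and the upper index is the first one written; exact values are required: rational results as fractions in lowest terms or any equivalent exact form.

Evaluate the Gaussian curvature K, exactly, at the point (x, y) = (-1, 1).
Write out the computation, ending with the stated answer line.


E = 41/16, F = -55/8, G = 125/4, EG - F^2 = 525/16 at the point
E_x = 0, E_y = 25/4, F_x = 25/8, F_y = -195/8, G_x = -55/2, G_y = 187/2
E_yy = 75/4, F_xy = 75/8, G_xx = 25/2
Using the Brioschi determinant formula for K from the metric derivatives:
M1 = [[-E_yy/2 + F_xy - G_xx/2, E_x/2, F_x - E_y/2], [F_y - G_x/2, E, F], [G_y/2, F, G]] = [[-25/4, 0, 0], [-85/8, 41/16, -55/8], [187/4, -55/8, 125/4]]; det M1 = -13125/64
M2 = [[0, E_y/2, G_x/2], [E_y/2, E, F], [G_x/2, F, G]] = [[0, 25/8, -55/4], [25/8, 41/16, -55/8], [-55/4, -55/8, 125/4]]; det M2 = -12725/64
det M1 - det M2 = -25/4; K = -25/4 / (525/16)^2 = -64/11025

Answer: K = -64/11025


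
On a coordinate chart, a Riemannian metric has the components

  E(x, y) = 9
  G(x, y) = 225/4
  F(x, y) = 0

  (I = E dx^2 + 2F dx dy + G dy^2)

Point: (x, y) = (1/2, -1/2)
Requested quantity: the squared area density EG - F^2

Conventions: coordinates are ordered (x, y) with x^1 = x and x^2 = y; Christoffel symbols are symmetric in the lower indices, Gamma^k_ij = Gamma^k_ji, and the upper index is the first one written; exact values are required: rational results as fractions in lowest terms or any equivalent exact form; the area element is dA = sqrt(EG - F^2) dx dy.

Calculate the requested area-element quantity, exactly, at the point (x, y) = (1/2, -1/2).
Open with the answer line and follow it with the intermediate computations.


Answer: EG - F^2 = 2025/4

E = 9, F = 0, G = 225/4; EG - F^2 = 2025/4


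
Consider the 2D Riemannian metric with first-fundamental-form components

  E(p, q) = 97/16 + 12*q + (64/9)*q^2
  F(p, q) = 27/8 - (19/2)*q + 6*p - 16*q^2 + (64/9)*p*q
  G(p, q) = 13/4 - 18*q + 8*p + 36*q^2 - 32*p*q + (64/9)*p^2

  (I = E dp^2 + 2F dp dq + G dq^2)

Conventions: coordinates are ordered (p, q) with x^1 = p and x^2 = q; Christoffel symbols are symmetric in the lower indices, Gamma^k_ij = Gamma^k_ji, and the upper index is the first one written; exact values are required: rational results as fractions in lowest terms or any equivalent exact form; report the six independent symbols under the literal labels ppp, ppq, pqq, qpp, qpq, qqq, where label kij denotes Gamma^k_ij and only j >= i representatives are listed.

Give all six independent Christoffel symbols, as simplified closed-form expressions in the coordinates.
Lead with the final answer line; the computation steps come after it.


Answer: Gamma_ppp = 0, Gamma_ppq = (1024*q + 864)/(1024*p^2 - 4608*p*q + 1152*p + 6208*q^2 - 864*q + 1197), Gamma_pqq = (-2304*q - 1944)/(1024*p^2 - 4608*p*q + 1152*p + 6208*q^2 - 864*q + 1197), Gamma_qpp = 0, Gamma_qpq = (1024*p - 2304*q + 576)/(1024*p^2 - 4608*p*q + 1152*p + 6208*q^2 - 864*q + 1197), Gamma_qqq = (-2304*p + 5184*q - 1296)/(1024*p^2 - 4608*p*q + 1152*p + 6208*q^2 - 864*q + 1197)

E = 97/16 + 12*q + (64/9)*q^2; F = 27/8 - (19/2)*q + 6*p - 16*q^2 + (64/9)*p*q; G = 13/4 - 18*q + 8*p + 36*q^2 - 32*p*q + (64/9)*p^2
Gamma^k_ij = (1/2) g^{kl} (d_i g_jl + d_j g_il - d_l g_ij), with g^inv = (1/(EG-F^2)) [[G, -F], [-F, E]]
first partials: E_p = 0, E_q = 12 + (128/9)*q, F_p = 6 + (64/9)*q, F_q = -19/2 - 32*q + (64/9)*p, G_p = 8 - 32*q + (128/9)*p, G_q = -18 + 72*q - 32*p
D = EG - F^2 = 133/16 - 6*q + 8*p + (388/9)*q^2 - 32*p*q + (64/9)*p^2
expanded: Gamma^p_pp = (G E_p - 2F F_p + F E_q)/(2D), Gamma^p_pq = (G E_q - F G_p)/(2D), Gamma^p_qq = (2G F_q - G G_p - F G_q)/(2D), Gamma^q_pp = (2E F_p - E E_q - F E_p)/(2D), Gamma^q_pq = (E G_p - F E_q)/(2D), Gamma^q_qq = (E G_q - 2F F_q + F G_p)/(2D); substitute and cancel common factors


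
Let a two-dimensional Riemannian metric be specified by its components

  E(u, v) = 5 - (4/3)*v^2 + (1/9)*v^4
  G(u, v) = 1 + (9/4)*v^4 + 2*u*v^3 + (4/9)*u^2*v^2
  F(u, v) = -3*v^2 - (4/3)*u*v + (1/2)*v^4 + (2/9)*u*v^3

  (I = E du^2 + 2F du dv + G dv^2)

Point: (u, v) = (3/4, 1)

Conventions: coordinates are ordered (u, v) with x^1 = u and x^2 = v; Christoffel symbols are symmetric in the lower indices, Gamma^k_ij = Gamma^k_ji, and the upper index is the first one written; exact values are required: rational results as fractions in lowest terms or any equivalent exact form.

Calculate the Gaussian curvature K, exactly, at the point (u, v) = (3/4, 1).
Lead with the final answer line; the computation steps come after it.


Answer: K = -9/1225

E = 34/9, F = -10/3, G = 5, EG - F^2 = 70/9 at the point
E_u = 0, E_v = -20/9, F_u = -10/9, F_v = -9/2, G_u = 8/3, G_v = 14
E_vv = -4/3, F_uv = -2/3, G_uu = 8/9
Evaluate Brioschi's two determinant matrices M1, M2 and divide by (EG - F^2)^2.
M1 = [[-E_vv/2 + F_uv - G_uu/2, E_u/2, F_u - E_v/2], [F_v - G_u/2, E, F], [G_v/2, F, G]] = [[-4/9, 0, 0], [-35/6, 34/9, -10/3], [7, -10/3, 5]]; det M1 = -280/81
M2 = [[0, E_v/2, G_u/2], [E_v/2, E, F], [G_u/2, F, G]] = [[0, -10/9, 4/3], [-10/9, 34/9, -10/3], [4/3, -10/3, 5]]; det M2 = -244/81
det M1 - det M2 = -4/9; K = -4/9 / (70/9)^2 = -9/1225


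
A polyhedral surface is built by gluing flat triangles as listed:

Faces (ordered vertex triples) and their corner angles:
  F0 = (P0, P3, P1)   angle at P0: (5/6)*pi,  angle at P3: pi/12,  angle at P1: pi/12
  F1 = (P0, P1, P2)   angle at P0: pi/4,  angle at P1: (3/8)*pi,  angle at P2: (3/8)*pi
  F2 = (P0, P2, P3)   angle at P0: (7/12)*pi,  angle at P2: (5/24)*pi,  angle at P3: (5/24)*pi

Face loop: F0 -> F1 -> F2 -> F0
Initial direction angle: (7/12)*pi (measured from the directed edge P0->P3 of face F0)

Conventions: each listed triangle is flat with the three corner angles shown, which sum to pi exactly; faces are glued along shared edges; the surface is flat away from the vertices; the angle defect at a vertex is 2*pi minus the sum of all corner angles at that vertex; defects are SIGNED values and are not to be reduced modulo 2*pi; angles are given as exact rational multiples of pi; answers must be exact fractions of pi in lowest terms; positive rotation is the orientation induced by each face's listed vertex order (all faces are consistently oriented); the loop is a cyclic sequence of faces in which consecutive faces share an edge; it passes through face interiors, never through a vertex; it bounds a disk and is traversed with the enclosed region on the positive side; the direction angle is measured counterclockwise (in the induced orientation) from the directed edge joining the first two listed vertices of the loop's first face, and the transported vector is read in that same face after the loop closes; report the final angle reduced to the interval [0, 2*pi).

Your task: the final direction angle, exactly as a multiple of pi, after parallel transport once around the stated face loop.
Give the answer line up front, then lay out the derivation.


Answer: final direction angle = (11/12)*pi

enclosed vertex P0: corner angles sum to (5/3)*pi, defect = 2*pi - (5/3)*pi = pi/3
by Gauss-Bonnet the loop rotates the vector by the enclosed defect sum (positive orientation, mod 2*pi)
final angle = (7/12)*pi + pi/3 = (11/12)*pi (mod 2*pi)


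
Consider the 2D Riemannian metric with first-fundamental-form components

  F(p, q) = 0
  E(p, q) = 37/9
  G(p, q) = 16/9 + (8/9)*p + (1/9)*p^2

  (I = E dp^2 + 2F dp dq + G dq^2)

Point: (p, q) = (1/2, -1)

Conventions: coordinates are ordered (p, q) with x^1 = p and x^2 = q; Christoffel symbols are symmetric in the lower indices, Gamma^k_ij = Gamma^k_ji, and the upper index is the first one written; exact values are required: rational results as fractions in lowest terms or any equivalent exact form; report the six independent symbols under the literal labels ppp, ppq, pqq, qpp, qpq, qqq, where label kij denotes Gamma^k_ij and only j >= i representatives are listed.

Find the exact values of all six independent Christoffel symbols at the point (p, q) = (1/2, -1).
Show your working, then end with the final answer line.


E = 37/9, F = 0, G = 9/4 at the point
E_p = 0, E_q = 0, F_p = 0, F_q = 0, G_p = 1, G_q = 0
EG - F^2 = 37/4;  g^inv = (4/37) * [[9/4, 0], [0, 37/9]]
first-kind symbols [ij,l] = (1/2)(d_i g_jl + d_j g_il - d_l g_ij): [pp,p] = E_p/2 = 0, [pp,q] = F_p - E_q/2 = 0, [pq,p] = E_q/2 = 0, [pq,q] = G_p/2 = 1/2, [qq,p] = F_q - G_p/2 = -1/2, [qq,q] = G_q/2 = 0
Gamma^p_ij = (G*[ij,p] - F*[ij,q])/(EG - F^2), Gamma^q_ij = (E*[ij,q] - F*[ij,p])/(EG - F^2)

Answer: Gamma_ppp = 0, Gamma_ppq = 0, Gamma_pqq = -9/74, Gamma_qpp = 0, Gamma_qpq = 2/9, Gamma_qqq = 0


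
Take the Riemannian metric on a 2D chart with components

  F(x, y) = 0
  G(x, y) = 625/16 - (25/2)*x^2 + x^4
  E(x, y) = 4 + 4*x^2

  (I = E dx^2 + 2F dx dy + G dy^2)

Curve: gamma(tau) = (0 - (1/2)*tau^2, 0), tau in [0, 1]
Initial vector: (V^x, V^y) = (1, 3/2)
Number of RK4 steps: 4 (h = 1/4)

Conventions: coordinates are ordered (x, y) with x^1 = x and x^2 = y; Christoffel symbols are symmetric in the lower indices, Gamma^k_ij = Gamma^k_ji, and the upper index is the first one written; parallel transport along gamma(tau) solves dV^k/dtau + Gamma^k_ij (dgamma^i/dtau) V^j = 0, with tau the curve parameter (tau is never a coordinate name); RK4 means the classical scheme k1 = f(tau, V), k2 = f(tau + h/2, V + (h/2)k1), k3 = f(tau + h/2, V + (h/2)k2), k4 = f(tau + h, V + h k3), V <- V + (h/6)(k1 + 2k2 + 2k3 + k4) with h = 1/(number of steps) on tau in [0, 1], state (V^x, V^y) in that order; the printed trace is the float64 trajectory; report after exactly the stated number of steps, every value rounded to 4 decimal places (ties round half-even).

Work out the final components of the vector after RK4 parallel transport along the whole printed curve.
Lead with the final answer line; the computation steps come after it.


Answer: V^x = 0.8944, V^y = 1.5625

gamma'(tau) = (-tau, 0); f(tau, V)^k = -Gamma^k_ij(gamma(tau)) gamma'^i(tau) V^j; h = 1/4; intermediate values shown to 6 dp
curve data and Christoffel symbols at the stage parameters:
  tau = 0.000000: gamma = (0.000000, 0.000000), gamma' = (0.000000, 0.000000); Gamma_xxx = 0.000000, Gamma_xxy = 0.000000, Gamma_xyy = 0.000000, Gamma_yxx = 0.000000, Gamma_yxy = 0.000000, Gamma_yyy = 0.000000
  tau = 0.125000: gamma = (-0.007812, 0.000000), gamma' = (-0.125000, 0.000000); Gamma_xxx = -0.007812, Gamma_xxy = 0.000000, Gamma_xyy = -0.024412, Gamma_yxx = 0.000000, Gamma_yxy = 0.002500, Gamma_yyy = 0.000000
  tau = 0.250000: gamma = (-0.031250, 0.000000), gamma' = (-0.250000, 0.000000); Gamma_xxx = -0.031220, Gamma_xxy = 0.000000, Gamma_xyy = -0.097546, Gamma_yxx = 0.000000, Gamma_yxy = 0.010002, Gamma_yyy = 0.000000
  tau = 0.375000: gamma = (-0.070312, 0.000000), gamma' = (-0.375000, 0.000000); Gamma_xxx = -0.069967, Gamma_xxy = 0.000000, Gamma_xyy = -0.218473, Gamma_yxx = 0.000000, Gamma_yxy = 0.022518, Gamma_yyy = 0.000000
  tau = 0.500000: gamma = (-0.125000, 0.000000), gamma' = (-0.500000, 0.000000); Gamma_xxx = -0.123077, Gamma_xxy = 0.000000, Gamma_xyy = -0.383654, Gamma_yxx = 0.000000, Gamma_yxy = 0.040100, Gamma_yyy = 0.000000
  tau = 0.625000: gamma = (-0.195312, 0.000000), gamma' = (-0.625000, 0.000000); Gamma_xxx = -0.188136, Gamma_xxy = 0.000000, Gamma_xyy = -0.584336, Gamma_yxx = 0.000000, Gamma_yxy = 0.062884, Gamma_yyy = 0.000000
  tau = 0.750000: gamma = (-0.281250, 0.000000), gamma' = (-0.750000, 0.000000); Gamma_xxx = -0.260633, Gamma_xxy = 0.000000, Gamma_xyy = -0.804171, Gamma_yxx = 0.000000, Gamma_yxy = 0.091154, Gamma_yyy = 0.000000
  tau = 0.875000: gamma = (-0.382812, 0.000000), gamma' = (-0.875000, 0.000000); Gamma_xxx = -0.333883, Gamma_xxy = 0.000000, Gamma_xyy = -1.018921, Gamma_yxx = 0.000000, Gamma_yxy = 0.125441, Gamma_yyy = 0.000000
  tau = 1.000000: gamma = (-0.500000, 0.000000), gamma' = (-1.000000, 0.000000); Gamma_xxx = -0.400000, Gamma_xxy = 0.000000, Gamma_xyy = -1.200000, Gamma_yxx = 0.000000, Gamma_yxy = 0.166667, Gamma_yyy = 0.000000
step 0: V^x = 1.0000, V^y = 1.5000
step 1: k1 = (0.000000, 0.000000), k2 = (-0.000977, 0.000469), k3 = (-0.000976, 0.000469), k4 = (-0.007803, 0.003751); V <- V + (h/6)(k1 + 2k2 + 2k3 + k4): V^x = 0.9995, V^y = 1.5002
step 2: k1 = (-0.007801, 0.003751), k2 = (-0.026199, 0.012672), k3 = (-0.026139, 0.012682), k4 = (-0.061106, 0.030143); V <- V + (h/6)(k1 + 2k2 + 2k3 + k4): V^x = 0.9923, V^y = 1.5038
step 3: k1 = (-0.061063, 0.030151), k2 = (-0.115779, 0.059249), k3 = (-0.114975, 0.059392), k4 = (-0.188347, 0.103820); V <- V + (h/6)(k1 + 2k2 + 2k3 + k4): V^x = 0.9627, V^y = 1.5192
step 4: k1 = (-0.188176, 0.103862), k2 = (-0.274367, 0.168177), k3 = (-0.271219, 0.169060), k4 = (-0.357941, 0.260249); V <- V + (h/6)(k1 + 2k2 + 2k3 + k4): V^x = 0.8944, V^y = 1.5625


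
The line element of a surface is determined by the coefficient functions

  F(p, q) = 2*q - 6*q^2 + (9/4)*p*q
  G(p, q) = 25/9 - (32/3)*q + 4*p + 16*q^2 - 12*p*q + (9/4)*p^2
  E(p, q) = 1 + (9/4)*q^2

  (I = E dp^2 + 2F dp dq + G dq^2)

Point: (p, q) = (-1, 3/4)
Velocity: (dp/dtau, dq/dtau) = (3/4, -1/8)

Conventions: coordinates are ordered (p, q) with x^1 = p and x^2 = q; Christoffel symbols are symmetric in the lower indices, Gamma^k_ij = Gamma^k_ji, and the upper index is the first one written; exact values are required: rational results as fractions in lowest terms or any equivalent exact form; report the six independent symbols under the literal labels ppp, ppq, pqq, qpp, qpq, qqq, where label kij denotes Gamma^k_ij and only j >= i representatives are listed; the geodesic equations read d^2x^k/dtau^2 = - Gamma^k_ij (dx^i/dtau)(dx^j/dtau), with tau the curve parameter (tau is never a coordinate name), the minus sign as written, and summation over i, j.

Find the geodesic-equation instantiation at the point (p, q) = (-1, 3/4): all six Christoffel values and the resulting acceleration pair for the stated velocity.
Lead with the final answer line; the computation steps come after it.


Answer: Gamma_ppp = 0, Gamma_ppq = 972/7081, Gamma_pqq = -2592/7081, Gamma_qpp = 0, Gamma_qpq = -2736/7081, Gamma_qqq = 7296/7081; accelerations (d^2p/dtau^2, d^2q/dtau^2) = (891/28324, -627/7081)

E = 145/64, F = -57/16, G = 397/36 at the point
E_p = 0, E_q = 27/8, F_p = 27/16, F_q = -37/4, G_p = -19/2, G_q = 76/3
EG - F^2 = 7081/576;  g^inv = (576/7081) * [[397/36, 57/16], [57/16, 145/64]]
first-kind symbols [ij,l] = (1/2)(d_i g_jl + d_j g_il - d_l g_ij): [pp,p] = E_p/2 = 0, [pp,q] = F_p - E_q/2 = 0, [pq,p] = E_q/2 = 27/16, [pq,q] = G_p/2 = -19/4, [qq,p] = F_q - G_p/2 = -9/2, [qq,q] = G_q/2 = 38/3
Gamma^p_ij = (G*[ij,p] - F*[ij,q])/(EG - F^2), Gamma^q_ij = (E*[ij,q] - F*[ij,p])/(EG - F^2)
Gamma_ppp = 0, Gamma_ppq = 972/7081, Gamma_pqq = -2592/7081, Gamma_qpp = 0, Gamma_qpq = -2736/7081, Gamma_qqq = 7296/7081
d^2p/dtau^2 = -(Gamma_ppp*(3/4)^2 + 2*Gamma_ppq*(3/4)*(-1/8) + Gamma_pqq*(-1/8)^2) = 891/28324
d^2q/dtau^2 = -(Gamma_qpp*(3/4)^2 + 2*Gamma_qpq*(3/4)*(-1/8) + Gamma_qqq*(-1/8)^2) = -627/7081


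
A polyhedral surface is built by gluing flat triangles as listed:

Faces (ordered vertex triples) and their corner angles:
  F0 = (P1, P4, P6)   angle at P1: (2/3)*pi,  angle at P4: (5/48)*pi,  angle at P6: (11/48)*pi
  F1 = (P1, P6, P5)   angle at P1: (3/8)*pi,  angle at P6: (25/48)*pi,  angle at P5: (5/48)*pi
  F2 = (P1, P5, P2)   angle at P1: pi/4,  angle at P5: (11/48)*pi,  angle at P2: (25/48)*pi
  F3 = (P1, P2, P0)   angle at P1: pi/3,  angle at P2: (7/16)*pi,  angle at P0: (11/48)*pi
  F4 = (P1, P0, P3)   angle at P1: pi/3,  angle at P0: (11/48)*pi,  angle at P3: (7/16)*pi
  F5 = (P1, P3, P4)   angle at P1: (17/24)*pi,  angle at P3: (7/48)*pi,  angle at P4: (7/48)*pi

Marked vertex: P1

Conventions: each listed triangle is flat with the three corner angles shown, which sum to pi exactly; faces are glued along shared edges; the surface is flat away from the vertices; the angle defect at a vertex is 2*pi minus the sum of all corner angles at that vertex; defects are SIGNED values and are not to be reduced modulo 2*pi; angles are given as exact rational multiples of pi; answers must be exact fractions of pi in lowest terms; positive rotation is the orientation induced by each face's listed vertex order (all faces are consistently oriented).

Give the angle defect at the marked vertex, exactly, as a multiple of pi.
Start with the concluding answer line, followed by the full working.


Answer: defect(P1) = (-2/3)*pi

Sum of corner angles at P1: (8/3)*pi
defect = 2*pi - (8/3)*pi


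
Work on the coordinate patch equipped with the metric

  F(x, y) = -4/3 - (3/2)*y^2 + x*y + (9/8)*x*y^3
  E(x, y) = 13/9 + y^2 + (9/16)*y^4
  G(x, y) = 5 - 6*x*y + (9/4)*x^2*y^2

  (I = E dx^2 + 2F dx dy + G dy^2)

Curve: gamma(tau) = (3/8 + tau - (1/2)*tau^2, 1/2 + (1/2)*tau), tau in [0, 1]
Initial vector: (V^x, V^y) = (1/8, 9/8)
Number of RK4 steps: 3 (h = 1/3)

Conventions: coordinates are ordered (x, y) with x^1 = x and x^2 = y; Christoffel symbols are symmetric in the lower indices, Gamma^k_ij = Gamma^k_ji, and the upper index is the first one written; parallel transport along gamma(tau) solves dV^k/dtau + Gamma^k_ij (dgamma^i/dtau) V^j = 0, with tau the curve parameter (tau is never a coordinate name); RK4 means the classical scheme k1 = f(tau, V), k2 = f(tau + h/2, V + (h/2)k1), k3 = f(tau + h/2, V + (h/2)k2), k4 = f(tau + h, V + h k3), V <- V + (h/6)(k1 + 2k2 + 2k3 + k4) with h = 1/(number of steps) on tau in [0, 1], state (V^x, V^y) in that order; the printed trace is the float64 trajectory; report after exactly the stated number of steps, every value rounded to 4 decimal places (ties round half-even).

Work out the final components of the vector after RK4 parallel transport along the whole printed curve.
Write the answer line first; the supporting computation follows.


Answer: V^x = -0.2787, V^y = 1.5511

gamma'(tau) = (1 - tau, 1/2); f(tau, V)^k = -Gamma^k_ij(gamma(tau)) gamma'^i(tau) V^j; h = 1/3; intermediate values shown to 6 dp
curve data and Christoffel symbols at the stage parameters:
  tau = 0.000000: gamma = (0.375000, 0.500000), gamma' = (1.000000, 0.500000); Gamma_xxx = 0.000000, Gamma_xxy = 0.136777, Gamma_xyy = 0.102583, Gamma_yxx = 0.000000, Gamma_yxy = -0.275223, Gamma_yyy = -0.206417
  tau = 0.166667: gamma = (0.527778, 0.583333), gamma' = (0.833333, 0.500000); Gamma_xxx = 0.000000, Gamma_xxy = 0.191333, Gamma_xyy = 0.173111, Gamma_yxx = 0.000000, Gamma_yxy = -0.319249, Gamma_yyy = -0.288844
  tau = 0.333333: gamma = (0.652778, 0.666667), gamma' = (0.666667, 0.500000); Gamma_xxx = 0.000000, Gamma_xxy = 0.262123, Gamma_xyy = 0.256662, Gamma_yxx = 0.000000, Gamma_yxy = -0.353137, Gamma_yyy = -0.345780
  tau = 0.500000: gamma = (0.750000, 0.750000), gamma' = (0.500000, 0.500000); Gamma_xxx = 0.000000, Gamma_xxy = 0.347719, Gamma_xyy = 0.347719, Gamma_yxx = 0.000000, Gamma_yxy = -0.369347, Gamma_yyy = -0.369347
  tau = 0.666667: gamma = (0.819444, 0.833333), gamma' = (0.333333, 0.500000); Gamma_xxx = 0.000000, Gamma_xxy = 0.441498, Gamma_xyy = 0.434139, Gamma_yxx = 0.000000, Gamma_yxy = -0.362751, Gamma_yyy = -0.356705
  tau = 0.833333: gamma = (0.861111, 0.916667), gamma' = (0.166667, 0.500000); Gamma_xxx = 0.000000, Gamma_xxy = 0.532666, Gamma_xyy = 0.500383, Gamma_yxx = 0.000000, Gamma_yxy = -0.335145, Gamma_yyy = -0.314833
  tau = 1.000000: gamma = (0.875000, 1.000000), gamma' = (0.000000, 0.500000); Gamma_xxx = 0.000000, Gamma_xxy = 0.610702, Gamma_xyy = 0.534364, Gamma_yxx = 0.000000, Gamma_yxy = -0.296370, Gamma_yyy = -0.259324
step 0: V^x = 0.1250, V^y = 1.1250
step 1: k1 = (-0.220126, 0.442937), k2 = (-0.303359, 0.506169), k3 = (-0.304624, 0.508281), k4 = (-0.395389, 0.532676); V <- V + (h/6)(k1 + 2k2 + 2k3 + k4): V^x = 0.0233, V^y = 1.2919
step 2: k1 = (-0.394601, 0.531615), k2 = (-0.472641, 0.502040), k3 = (-0.468666, 0.497817), k4 = (-0.501650, 0.412174); V <- V + (h/6)(k1 + 2k2 + 2k3 + k4): V^x = -0.1311, V^y = 1.4554
step 3: k1 = (-0.501178, 0.411787), k2 = (-0.459444, 0.289075), k3 = (-0.454364, 0.285878), k4 = (-0.328042, 0.159197); V <- V + (h/6)(k1 + 2k2 + 2k3 + k4): V^x = -0.2787, V^y = 1.5511
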